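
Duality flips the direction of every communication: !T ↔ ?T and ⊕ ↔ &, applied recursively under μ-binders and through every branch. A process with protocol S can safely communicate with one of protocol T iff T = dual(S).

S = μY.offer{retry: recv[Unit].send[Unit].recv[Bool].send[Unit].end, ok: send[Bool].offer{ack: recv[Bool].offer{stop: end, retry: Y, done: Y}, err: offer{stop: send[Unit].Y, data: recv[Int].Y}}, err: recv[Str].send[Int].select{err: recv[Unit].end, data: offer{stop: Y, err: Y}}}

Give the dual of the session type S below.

μY.select{retry: send[Unit].recv[Unit].send[Bool].recv[Unit].end, ok: recv[Bool].select{ack: send[Bool].select{stop: end, retry: Y, done: Y}, err: select{stop: recv[Unit].Y, data: send[Int].Y}}, err: send[Str].recv[Int].offer{err: send[Unit].end, data: select{stop: Y, err: Y}}}

μY → μY  (μ self-dual)
  offer{retry,ok,err} → select{retry,ok,err}  (offer→select)
    • retry:
      recv[Unit] → send[Unit]
        send[Unit] → recv[Unit]
          recv[Bool] → send[Bool]
            send[Unit] → recv[Unit]
              end self-dual
    • ok:
      send[Bool] → recv[Bool]
        offer{ack,err} → select{ack,err}  (offer→select)
          • ack:
            recv[Bool] → send[Bool]
              offer{stop,retry,done} → select{stop,retry,done}  (offer→select)
                • stop:
                  end self-dual
                • retry:
                  Y self-dual
                • done:
                  Y self-dual
          • err:
            offer{stop,data} → select{stop,data}  (offer→select)
              • stop:
                send[Unit] → recv[Unit]
                  Y self-dual
              • data:
                recv[Int] → send[Int]
                  Y self-dual
    • err:
      recv[Str] → send[Str]
        send[Int] → recv[Int]
          select{err,data} → offer{err,data}  (⊕→&)
            • err:
              recv[Unit] → send[Unit]
                end self-dual
            • data:
              offer{stop,err} → select{stop,err}  (offer→select)
                • stop:
                  Y self-dual
                • err:
                  Y self-dual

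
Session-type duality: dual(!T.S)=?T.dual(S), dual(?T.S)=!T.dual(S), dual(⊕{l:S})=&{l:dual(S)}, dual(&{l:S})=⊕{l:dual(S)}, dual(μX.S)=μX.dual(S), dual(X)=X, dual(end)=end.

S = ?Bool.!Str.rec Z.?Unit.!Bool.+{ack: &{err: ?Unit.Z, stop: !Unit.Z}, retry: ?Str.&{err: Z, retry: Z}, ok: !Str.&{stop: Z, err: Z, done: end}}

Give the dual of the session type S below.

?Bool = !Bool
  !Str = ?Str
    rec Z = rec Z  (rec unchanged)
      ?Unit = !Unit
        !Bool = ?Bool
          +{ack,retry,ok} = &{ack,retry,ok}  (internal→external)
            [ack]
              &{err,stop} = +{err,stop}  (external→internal)
                [err]
                  ?Unit = !Unit
                    Z self-dual
                [stop]
                  !Unit = ?Unit
                    Z self-dual
            [retry]
              ?Str = !Str
                &{err,retry} = +{err,retry}  (external→internal)
                  [err]
                    Z self-dual
                  [retry]
                    Z self-dual
            [ok]
              !Str = ?Str
                &{stop,err,done} = +{stop,err,done}  (external→internal)
                  [stop]
                    Z self-dual
                  [err]
                    Z self-dual
                  [done]
                    end self-dual

!Bool.?Str.rec Z.!Unit.?Bool.&{ack: +{err: !Unit.Z, stop: ?Unit.Z}, retry: !Str.+{err: Z, retry: Z}, ok: ?Str.+{stop: Z, err: Z, done: end}}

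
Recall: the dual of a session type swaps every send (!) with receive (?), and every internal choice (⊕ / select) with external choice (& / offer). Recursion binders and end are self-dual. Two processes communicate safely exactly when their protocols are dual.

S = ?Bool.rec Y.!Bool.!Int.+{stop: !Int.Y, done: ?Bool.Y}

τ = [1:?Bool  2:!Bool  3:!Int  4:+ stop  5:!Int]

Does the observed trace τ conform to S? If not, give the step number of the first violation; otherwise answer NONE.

NONE

step 1: ?Bool  match  now at rec Y.…
step 2: !Bool  match  now at !Int.+{stop: !Int.rec Y.…, done: ?Bool.rec Y.…}
step 3: !Int  match  now at +{stop: !Int.rec Y.…, done: ?Bool.rec Y.…}
step 4: + stop  match  now at !Int.rec Y.…
step 5: !Int  match  now at rec Y.…
all 5 steps conform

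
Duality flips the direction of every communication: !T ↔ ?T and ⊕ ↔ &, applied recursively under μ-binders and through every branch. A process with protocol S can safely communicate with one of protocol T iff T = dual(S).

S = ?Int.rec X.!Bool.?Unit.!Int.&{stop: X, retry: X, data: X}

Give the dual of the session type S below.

?Int ↦ !Int
  rec X ↦ rec X  (binder kept)
    !Bool ↦ ?Bool
      ?Unit ↦ !Unit
        !Int ↦ ?Int
          &{stop,retry,data} ↦ +{stop,retry,data}  (external→internal)
            [stop]
              dual(X) = X
            [retry]
              dual(X) = X
            [data]
              dual(X) = X

!Int.rec X.?Bool.!Unit.?Int.+{stop: X, retry: X, data: X}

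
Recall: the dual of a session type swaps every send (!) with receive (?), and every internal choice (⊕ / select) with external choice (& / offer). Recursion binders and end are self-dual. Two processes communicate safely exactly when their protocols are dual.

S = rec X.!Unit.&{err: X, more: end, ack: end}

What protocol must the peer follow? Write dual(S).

rec X ↦ rec X  (μ self-dual)
  !Unit ↦ ?Unit
    &{err,more,ack} ↦ +{err,more,ack}  (offer→select)
      [err]
        X ↦ X
      [more]
        end ↦ end
      [ack]
        end ↦ end

rec X.?Unit.+{err: X, more: end, ack: end}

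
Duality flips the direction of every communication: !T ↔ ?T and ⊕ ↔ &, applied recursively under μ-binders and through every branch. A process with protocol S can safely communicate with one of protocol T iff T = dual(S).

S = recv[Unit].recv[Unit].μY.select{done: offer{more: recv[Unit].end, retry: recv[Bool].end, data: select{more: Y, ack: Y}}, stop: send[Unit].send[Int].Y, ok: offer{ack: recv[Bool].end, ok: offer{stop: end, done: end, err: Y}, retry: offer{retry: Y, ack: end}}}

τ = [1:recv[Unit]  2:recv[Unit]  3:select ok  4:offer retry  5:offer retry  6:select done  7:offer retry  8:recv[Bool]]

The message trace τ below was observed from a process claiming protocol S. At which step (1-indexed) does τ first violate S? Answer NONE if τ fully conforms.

step 1: recv[Unit]  ✓  state: recv[Unit].μY.…
step 2: recv[Unit]  ✓  state: μY.…
step 3: select ok  ✓  state: offer{ack: recv[Bool].end, ok: offer{stop: end, done: end, err: μY.…}, retry: offer{retry: μY.…, ack: end}}
step 4: offer retry  ✓  state: offer{retry: μY.…, ack: end}
step 5: offer retry  ✓  state: μY.…
step 6: select done  ✓  state: offer{more: recv[Unit].end, retry: recv[Bool].end, data: select{more: μY.…, ack: μY.…}}
step 7: offer retry  ✓  state: recv[Bool].end
step 8: recv[Bool]  ✓  state: end
τ conforms to S (length 8)

NONE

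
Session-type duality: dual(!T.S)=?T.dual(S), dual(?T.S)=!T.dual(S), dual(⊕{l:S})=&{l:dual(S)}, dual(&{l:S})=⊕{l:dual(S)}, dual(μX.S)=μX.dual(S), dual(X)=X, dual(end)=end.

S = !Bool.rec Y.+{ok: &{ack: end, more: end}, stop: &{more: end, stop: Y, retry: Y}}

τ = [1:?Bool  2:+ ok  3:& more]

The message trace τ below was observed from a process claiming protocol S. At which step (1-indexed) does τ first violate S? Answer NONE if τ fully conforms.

1

@1 got ?Bool, protocol expects !Bool  ✗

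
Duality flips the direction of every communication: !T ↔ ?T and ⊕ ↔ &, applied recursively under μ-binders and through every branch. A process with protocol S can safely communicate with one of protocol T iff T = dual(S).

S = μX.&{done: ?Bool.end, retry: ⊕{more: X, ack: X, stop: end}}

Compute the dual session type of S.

μX ↦ μX  (rec unchanged)
  &{done,retry} ↦ ⊕{done,retry}  (&→⊕)
    [done]
      ?Bool ↦ !Bool
        dual(end) = end
    [retry]
      ⊕{more,ack,stop} ↦ &{more,ack,stop}  (⊕→&)
        [more]
          dual(X) = X
        [ack]
          dual(X) = X
        [stop]
          dual(end) = end

μX.⊕{done: !Bool.end, retry: &{more: X, ack: X, stop: end}}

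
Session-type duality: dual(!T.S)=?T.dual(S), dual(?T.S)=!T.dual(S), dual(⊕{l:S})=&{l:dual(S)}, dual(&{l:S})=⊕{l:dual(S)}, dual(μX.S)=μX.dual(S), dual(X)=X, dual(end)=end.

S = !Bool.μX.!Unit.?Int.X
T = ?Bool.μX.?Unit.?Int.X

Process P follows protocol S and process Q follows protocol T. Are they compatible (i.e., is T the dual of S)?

NO

!Bool | ?Bool  ✓
  μX | μX  ✓ (μ self-dual)
    !Unit | ?Unit  ✓
      ?Int | ?Int  ✗ same direction on both sides — not dual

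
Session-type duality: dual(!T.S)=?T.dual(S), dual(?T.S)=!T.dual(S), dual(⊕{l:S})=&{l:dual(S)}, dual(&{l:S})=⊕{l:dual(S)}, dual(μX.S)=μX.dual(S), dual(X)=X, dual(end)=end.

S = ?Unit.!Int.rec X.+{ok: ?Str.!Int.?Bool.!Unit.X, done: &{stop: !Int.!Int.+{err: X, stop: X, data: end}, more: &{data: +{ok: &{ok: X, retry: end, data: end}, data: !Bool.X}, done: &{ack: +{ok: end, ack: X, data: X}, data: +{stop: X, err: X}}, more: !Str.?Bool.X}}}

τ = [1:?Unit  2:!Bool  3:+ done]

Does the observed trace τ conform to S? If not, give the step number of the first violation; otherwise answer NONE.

2

@1 ?Unit  match  now at !Int.rec X.…
@2 got !Bool, protocol expects !Int  ✗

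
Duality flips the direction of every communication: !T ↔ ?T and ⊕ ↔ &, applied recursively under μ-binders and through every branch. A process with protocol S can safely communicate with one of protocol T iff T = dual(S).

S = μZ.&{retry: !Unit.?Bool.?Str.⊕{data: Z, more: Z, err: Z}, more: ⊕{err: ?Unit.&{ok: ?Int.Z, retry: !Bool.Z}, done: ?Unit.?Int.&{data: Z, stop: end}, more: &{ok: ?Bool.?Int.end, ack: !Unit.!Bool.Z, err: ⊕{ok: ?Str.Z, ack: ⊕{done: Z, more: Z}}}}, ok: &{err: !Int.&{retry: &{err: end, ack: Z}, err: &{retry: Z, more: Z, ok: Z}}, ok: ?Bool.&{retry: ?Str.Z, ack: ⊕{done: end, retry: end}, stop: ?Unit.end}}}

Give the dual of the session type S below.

μZ.⊕{retry: ?Unit.!Bool.!Str.&{data: Z, more: Z, err: Z}, more: &{err: !Unit.⊕{ok: !Int.Z, retry: ?Bool.Z}, done: !Unit.!Int.⊕{data: Z, stop: end}, more: ⊕{ok: !Bool.!Int.end, ack: ?Unit.?Bool.Z, err: &{ok: !Str.Z, ack: &{done: Z, more: Z}}}}, ok: ⊕{err: ?Int.⊕{retry: ⊕{err: end, ack: Z}, err: ⊕{retry: Z, more: Z, ok: Z}}, ok: !Bool.⊕{retry: !Str.Z, ack: &{done: end, retry: end}, stop: !Unit.end}}}

μZ → μZ  (μ self-dual)
  &{retry,more,ok} → ⊕{retry,more,ok}  (&→⊕)
    [retry]
      !Unit → ?Unit
        ?Bool → !Bool
          ?Str → !Str
            ⊕{data,more,err} → &{data,more,err}  (select→offer)
              [data]
                Z ↦ Z
              [more]
                Z ↦ Z
              [err]
                Z ↦ Z
    [more]
      ⊕{err,done,more} → &{err,done,more}  (select→offer)
        [err]
          ?Unit → !Unit
            &{ok,retry} → ⊕{ok,retry}  (&→⊕)
              [ok]
                ?Int → !Int
                  Z ↦ Z
              [retry]
                !Bool → ?Bool
                  Z ↦ Z
        [done]
          ?Unit → !Unit
            ?Int → !Int
              &{data,stop} → ⊕{data,stop}  (&→⊕)
                [data]
                  Z ↦ Z
                [stop]
                  end ↦ end
        [more]
          &{ok,ack,err} → ⊕{ok,ack,err}  (&→⊕)
            [ok]
              ?Bool → !Bool
                ?Int → !Int
                  end ↦ end
            [ack]
              !Unit → ?Unit
                !Bool → ?Bool
                  Z ↦ Z
            [err]
              ⊕{ok,ack} → &{ok,ack}  (select→offer)
                [ok]
                  ?Str → !Str
                    Z ↦ Z
                [ack]
                  ⊕{done,more} → &{done,more}  (select→offer)
                    [done]
                      Z ↦ Z
                    [more]
                      Z ↦ Z
    [ok]
      &{err,ok} → ⊕{err,ok}  (&→⊕)
        [err]
          !Int → ?Int
            &{retry,err} → ⊕{retry,err}  (&→⊕)
              [retry]
                &{err,ack} → ⊕{err,ack}  (&→⊕)
                  [err]
                    end ↦ end
                  [ack]
                    Z ↦ Z
              [err]
                &{retry,more,ok} → ⊕{retry,more,ok}  (&→⊕)
                  [retry]
                    Z ↦ Z
                  [more]
                    Z ↦ Z
                  [ok]
                    Z ↦ Z
        [ok]
          ?Bool → !Bool
            &{retry,ack,stop} → ⊕{retry,ack,stop}  (&→⊕)
              [retry]
                ?Str → !Str
                  Z ↦ Z
              [ack]
                ⊕{done,retry} → &{done,retry}  (select→offer)
                  [done]
                    end ↦ end
                  [retry]
                    end ↦ end
              [stop]
                ?Unit → !Unit
                  end ↦ end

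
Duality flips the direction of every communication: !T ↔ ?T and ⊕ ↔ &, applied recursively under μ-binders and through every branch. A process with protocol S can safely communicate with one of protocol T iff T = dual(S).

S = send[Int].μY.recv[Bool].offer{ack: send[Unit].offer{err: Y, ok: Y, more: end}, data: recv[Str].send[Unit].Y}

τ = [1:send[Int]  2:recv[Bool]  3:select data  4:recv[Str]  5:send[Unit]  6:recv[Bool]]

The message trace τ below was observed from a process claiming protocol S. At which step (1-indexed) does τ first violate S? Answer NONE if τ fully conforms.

step 1: send[Int]  ok  now at μY.…
step 2: recv[Bool]  ok  now at offer{ack: send[Unit].offer{err: μY.…, ok: μY.…, more: end}, data: recv[Str].send[Unit].μY.…}
step 3: got select data, protocol expects offer ack or offer data  ✗

3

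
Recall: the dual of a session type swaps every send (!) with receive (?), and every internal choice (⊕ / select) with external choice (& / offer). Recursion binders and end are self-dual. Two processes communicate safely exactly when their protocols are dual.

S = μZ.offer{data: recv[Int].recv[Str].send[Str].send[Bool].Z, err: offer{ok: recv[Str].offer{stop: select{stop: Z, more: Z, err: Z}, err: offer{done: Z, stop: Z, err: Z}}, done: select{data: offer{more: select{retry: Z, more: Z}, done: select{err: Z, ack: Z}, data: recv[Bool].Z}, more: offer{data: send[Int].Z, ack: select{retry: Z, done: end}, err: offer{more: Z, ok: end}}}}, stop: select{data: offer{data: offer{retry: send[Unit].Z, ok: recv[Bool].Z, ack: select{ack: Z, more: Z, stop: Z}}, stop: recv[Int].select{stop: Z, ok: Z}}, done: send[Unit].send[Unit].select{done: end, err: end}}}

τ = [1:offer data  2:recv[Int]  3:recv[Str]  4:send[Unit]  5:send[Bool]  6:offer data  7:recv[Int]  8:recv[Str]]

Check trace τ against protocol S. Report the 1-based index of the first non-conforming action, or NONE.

step 1: offer data  ✓  state: recv[Int].recv[Str].send[Str].send[Bool].μZ.…
step 2: recv[Int]  ✓  state: recv[Str].send[Str].send[Bool].μZ.…
step 3: recv[Str]  ✓  state: send[Str].send[Bool].μZ.…
step 4: got send[Unit], protocol expects send[Str]  ✗

4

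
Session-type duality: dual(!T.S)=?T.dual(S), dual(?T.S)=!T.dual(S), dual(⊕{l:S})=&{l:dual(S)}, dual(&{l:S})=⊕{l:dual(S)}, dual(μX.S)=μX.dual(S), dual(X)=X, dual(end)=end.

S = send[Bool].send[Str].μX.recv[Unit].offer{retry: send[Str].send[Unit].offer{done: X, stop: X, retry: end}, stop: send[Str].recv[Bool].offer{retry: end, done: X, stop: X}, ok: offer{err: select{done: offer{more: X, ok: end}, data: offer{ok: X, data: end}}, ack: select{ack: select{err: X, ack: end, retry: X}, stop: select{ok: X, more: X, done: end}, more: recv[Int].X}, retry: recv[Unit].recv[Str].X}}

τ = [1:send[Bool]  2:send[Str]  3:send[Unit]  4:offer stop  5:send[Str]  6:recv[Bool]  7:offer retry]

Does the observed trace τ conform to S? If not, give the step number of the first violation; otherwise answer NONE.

step 1: send[Bool]  ok  residual = send[Str].μX.…
step 2: send[Str]  ok  residual = μX.…
step 3: got send[Unit], protocol expects recv[Unit]  ✗

3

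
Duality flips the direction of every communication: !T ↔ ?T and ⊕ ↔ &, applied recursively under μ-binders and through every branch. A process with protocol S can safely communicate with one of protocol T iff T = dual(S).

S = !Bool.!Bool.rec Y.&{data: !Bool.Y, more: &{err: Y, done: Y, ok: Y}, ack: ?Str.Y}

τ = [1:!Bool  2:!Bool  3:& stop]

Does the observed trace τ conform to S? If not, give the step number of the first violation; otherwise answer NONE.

@1 !Bool  ✓  state: !Bool.rec Y.…
@2 !Bool  ✓  state: rec Y.…
@3 got & stop, protocol expects & data or & more or & ack  ✗

3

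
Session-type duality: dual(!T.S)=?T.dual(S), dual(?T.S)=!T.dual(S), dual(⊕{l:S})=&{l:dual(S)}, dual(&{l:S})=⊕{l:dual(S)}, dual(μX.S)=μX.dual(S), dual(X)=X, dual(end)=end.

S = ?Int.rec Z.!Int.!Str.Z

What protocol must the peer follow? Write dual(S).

!Int.rec Z.?Int.?Str.Z

?Int ↦ !Int
  rec Z ↦ rec Z  (μ self-dual)
    !Int ↦ ?Int
      !Str ↦ ?Str
        dual(Z) = Z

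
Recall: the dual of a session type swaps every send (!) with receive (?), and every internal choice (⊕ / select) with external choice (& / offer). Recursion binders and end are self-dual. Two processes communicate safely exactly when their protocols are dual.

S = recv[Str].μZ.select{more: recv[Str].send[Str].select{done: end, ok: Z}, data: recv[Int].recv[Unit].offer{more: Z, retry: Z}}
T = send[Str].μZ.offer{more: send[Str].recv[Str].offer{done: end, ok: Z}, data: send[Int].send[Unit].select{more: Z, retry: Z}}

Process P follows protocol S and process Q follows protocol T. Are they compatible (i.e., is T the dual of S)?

YES

recv[Str] ‖ send[Str]  ok
  μZ ‖ μZ  ok (rec unchanged)
    select{more,data} ‖ offer{more,data}  ok label sets agree
      [more]
        recv[Str] ‖ send[Str]  ok
          send[Str] ‖ recv[Str]  ok
            select{done,ok} ‖ offer{done,ok}  ok label sets agree
              [done]
                end ‖ end  ok
              [ok]
                Z ‖ Z  ok
      [data]
        recv[Int] ‖ send[Int]  ok
          recv[Unit] ‖ send[Unit]  ok
            offer{more,retry} ‖ select{more,retry}  ok label sets agree
              [more]
                Z ‖ Z  ok
              [retry]
                Z ‖ Z  ok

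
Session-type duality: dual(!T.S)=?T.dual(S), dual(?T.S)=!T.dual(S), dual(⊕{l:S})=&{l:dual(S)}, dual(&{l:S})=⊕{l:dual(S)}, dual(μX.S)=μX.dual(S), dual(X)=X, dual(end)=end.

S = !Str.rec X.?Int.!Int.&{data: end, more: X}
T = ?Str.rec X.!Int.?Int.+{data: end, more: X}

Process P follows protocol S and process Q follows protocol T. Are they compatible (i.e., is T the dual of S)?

YES

!Str | ?Str  ✓
  rec X | rec X  ✓ (binder kept)
    ?Int | !Int  ✓
      !Int | ?Int  ✓
        &{data,more} | +{data,more}  ✓ label sets agree
          [data]
            end | end  ✓
          [more]
            X | X  ✓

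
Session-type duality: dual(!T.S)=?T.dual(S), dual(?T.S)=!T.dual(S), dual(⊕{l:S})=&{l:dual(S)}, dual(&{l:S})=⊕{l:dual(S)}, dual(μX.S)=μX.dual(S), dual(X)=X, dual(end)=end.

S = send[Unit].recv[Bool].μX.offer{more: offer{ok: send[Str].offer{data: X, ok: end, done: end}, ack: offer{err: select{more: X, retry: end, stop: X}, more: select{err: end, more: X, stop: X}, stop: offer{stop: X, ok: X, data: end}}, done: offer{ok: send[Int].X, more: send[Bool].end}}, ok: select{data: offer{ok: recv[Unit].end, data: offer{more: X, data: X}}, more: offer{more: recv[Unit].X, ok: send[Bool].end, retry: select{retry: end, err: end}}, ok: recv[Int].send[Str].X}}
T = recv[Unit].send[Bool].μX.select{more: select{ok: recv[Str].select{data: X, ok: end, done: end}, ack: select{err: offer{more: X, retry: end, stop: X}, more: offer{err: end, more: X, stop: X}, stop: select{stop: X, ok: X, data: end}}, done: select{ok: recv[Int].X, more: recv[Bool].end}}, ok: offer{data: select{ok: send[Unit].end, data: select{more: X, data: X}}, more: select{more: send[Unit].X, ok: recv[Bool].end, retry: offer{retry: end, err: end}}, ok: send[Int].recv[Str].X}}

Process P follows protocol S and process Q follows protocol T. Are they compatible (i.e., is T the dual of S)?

YES

send[Unit] vs recv[Unit]  ✓
  recv[Bool] vs send[Bool]  ✓
    μX vs μX  ✓ (μ self-dual)
      offer{more,ok} vs select{more,ok}  ✓ labels match
        [more]
          offer{ok,ack,done} vs select{ok,ack,done}  ✓ labels match
            [ok]
              send[Str] vs recv[Str]  ✓
                offer{data,ok,done} vs select{data,ok,done}  ✓ labels match
                  [data]
                    X vs X  ✓
                  [ok]
                    end vs end  ✓
                  [done]
                    end vs end  ✓
            [ack]
              offer{err,more,stop} vs select{err,more,stop}  ✓ labels match
                [err]
                  select{more,retry,stop} vs offer{more,retry,stop}  ✓ labels match
                    [more]
                      X vs X  ✓
                    [retry]
                      end vs end  ✓
                    [stop]
                      X vs X  ✓
                [more]
                  select{err,more,stop} vs offer{err,more,stop}  ✓ labels match
                    [err]
                      end vs end  ✓
                    [more]
                      X vs X  ✓
                    [stop]
                      X vs X  ✓
                [stop]
                  offer{stop,ok,data} vs select{stop,ok,data}  ✓ labels match
                    [stop]
                      X vs X  ✓
                    [ok]
                      X vs X  ✓
                    [data]
                      end vs end  ✓
            [done]
              offer{ok,more} vs select{ok,more}  ✓ labels match
                [ok]
                  send[Int] vs recv[Int]  ✓
                    X vs X  ✓
                [more]
                  send[Bool] vs recv[Bool]  ✓
                    end vs end  ✓
        [ok]
          select{data,more,ok} vs offer{data,more,ok}  ✓ labels match
            [data]
              offer{ok,data} vs select{ok,data}  ✓ labels match
                [ok]
                  recv[Unit] vs send[Unit]  ✓
                    end vs end  ✓
                [data]
                  offer{more,data} vs select{more,data}  ✓ labels match
                    [more]
                      X vs X  ✓
                    [data]
                      X vs X  ✓
            [more]
              offer{more,ok,retry} vs select{more,ok,retry}  ✓ labels match
                [more]
                  recv[Unit] vs send[Unit]  ✓
                    X vs X  ✓
                [ok]
                  send[Bool] vs recv[Bool]  ✓
                    end vs end  ✓
                [retry]
                  select{retry,err} vs offer{retry,err}  ✓ labels match
                    [retry]
                      end vs end  ✓
                    [err]
                      end vs end  ✓
            [ok]
              recv[Int] vs send[Int]  ✓
                send[Str] vs recv[Str]  ✓
                  X vs X  ✓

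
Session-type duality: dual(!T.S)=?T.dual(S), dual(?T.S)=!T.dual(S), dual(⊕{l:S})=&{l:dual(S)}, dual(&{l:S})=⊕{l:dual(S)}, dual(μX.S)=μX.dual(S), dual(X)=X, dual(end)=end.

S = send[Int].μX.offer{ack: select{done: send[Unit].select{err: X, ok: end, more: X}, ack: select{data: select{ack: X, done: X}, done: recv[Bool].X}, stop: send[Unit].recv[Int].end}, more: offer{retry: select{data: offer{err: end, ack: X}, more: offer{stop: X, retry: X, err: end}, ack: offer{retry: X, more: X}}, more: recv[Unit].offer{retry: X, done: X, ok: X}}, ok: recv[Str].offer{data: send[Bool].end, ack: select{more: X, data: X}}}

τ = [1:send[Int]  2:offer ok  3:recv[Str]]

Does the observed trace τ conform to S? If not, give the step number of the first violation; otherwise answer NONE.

@1 send[Int]  ok  now at μX.…
@2 offer ok  ok  now at recv[Str].offer{data: send[Bool].end, ack: select{more: μX.…, data: μX.…}}
@3 recv[Str]  ok  now at offer{data: send[Bool].end, ack: select{more: μX.…, data: μX.…}}
trace exhausted — no violation

NONE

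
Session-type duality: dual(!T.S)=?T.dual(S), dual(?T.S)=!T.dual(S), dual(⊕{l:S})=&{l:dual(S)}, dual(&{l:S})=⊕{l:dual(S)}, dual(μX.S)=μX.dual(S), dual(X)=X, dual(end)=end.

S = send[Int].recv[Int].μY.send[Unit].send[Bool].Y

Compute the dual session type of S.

recv[Int].send[Int].μY.recv[Unit].recv[Bool].Y

send[Int] ↦ recv[Int]
  recv[Int] ↦ send[Int]
    μY ↦ μY  (μ self-dual)
      send[Unit] ↦ recv[Unit]
        send[Bool] ↦ recv[Bool]
          Y self-dual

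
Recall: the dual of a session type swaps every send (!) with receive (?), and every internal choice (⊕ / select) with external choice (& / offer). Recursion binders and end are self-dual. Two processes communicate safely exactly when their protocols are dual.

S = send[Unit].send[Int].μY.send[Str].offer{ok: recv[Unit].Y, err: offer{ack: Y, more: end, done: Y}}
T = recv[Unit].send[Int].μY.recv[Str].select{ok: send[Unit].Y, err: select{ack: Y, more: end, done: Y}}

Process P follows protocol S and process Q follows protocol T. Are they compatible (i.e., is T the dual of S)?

send[Unit] vs recv[Unit]  ✓
  send[Int] vs send[Int]  ✗ same direction on both sides — not dual

NO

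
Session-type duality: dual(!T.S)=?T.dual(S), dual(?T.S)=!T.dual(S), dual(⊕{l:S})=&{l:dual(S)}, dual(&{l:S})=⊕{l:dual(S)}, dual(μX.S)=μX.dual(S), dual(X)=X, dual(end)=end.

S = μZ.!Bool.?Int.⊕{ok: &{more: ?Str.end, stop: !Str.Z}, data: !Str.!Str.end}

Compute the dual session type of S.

μZ.?Bool.!Int.&{ok: ⊕{more: !Str.end, stop: ?Str.Z}, data: ?Str.?Str.end}

μZ → μZ  (μ self-dual)
  !Bool → ?Bool
    ?Int → !Int
      ⊕{ok,data} → &{ok,data}  (internal→external)
        case ok:
          &{more,stop} → ⊕{more,stop}  (offer→select)
            case more:
              ?Str → !Str
                end self-dual
            case stop:
              !Str → ?Str
                Z self-dual
        case data:
          !Str → ?Str
            !Str → ?Str
              end self-dual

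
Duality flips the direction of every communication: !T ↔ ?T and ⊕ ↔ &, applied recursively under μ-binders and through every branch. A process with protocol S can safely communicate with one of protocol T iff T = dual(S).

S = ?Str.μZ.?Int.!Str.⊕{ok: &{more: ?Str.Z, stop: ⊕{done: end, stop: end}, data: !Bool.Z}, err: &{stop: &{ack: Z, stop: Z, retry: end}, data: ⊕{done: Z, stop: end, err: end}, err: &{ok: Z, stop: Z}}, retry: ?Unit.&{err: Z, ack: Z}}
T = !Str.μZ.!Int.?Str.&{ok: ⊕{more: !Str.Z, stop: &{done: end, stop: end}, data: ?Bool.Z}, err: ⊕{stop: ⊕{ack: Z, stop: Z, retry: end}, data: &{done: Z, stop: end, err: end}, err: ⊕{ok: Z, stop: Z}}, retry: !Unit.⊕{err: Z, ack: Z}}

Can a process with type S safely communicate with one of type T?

YES

?Str ‖ !Str  match
  μZ ‖ μZ  match (rec unchanged)
    ?Int ‖ !Int  match
      !Str ‖ ?Str  match
        ⊕{ok,err,retry} ‖ &{ok,err,retry}  match label sets agree
          [ok]
            &{more,stop,data} ‖ ⊕{more,stop,data}  match label sets agree
              [more]
                ?Str ‖ !Str  match
                  Z ‖ Z  match
              [stop]
                ⊕{done,stop} ‖ &{done,stop}  match label sets agree
                  [done]
                    end ‖ end  match
                  [stop]
                    end ‖ end  match
              [data]
                !Bool ‖ ?Bool  match
                  Z ‖ Z  match
          [err]
            &{stop,data,err} ‖ ⊕{stop,data,err}  match label sets agree
              [stop]
                &{ack,stop,retry} ‖ ⊕{ack,stop,retry}  match label sets agree
                  [ack]
                    Z ‖ Z  match
                  [stop]
                    Z ‖ Z  match
                  [retry]
                    end ‖ end  match
              [data]
                ⊕{done,stop,err} ‖ &{done,stop,err}  match label sets agree
                  [done]
                    Z ‖ Z  match
                  [stop]
                    end ‖ end  match
                  [err]
                    end ‖ end  match
              [err]
                &{ok,stop} ‖ ⊕{ok,stop}  match label sets agree
                  [ok]
                    Z ‖ Z  match
                  [stop]
                    Z ‖ Z  match
          [retry]
            ?Unit ‖ !Unit  match
              &{err,ack} ‖ ⊕{err,ack}  match label sets agree
                [err]
                  Z ‖ Z  match
                [ack]
                  Z ‖ Z  match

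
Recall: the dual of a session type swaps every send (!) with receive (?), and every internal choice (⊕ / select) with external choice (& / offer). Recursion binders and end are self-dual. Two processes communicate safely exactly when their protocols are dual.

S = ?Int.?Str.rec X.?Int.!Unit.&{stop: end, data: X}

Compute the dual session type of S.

!Int.!Str.rec X.!Int.?Unit.+{stop: end, data: X}

?Int ↦ !Int
  ?Str ↦ !Str
    rec X ↦ rec X  (binder kept)
      ?Int ↦ !Int
        !Unit ↦ ?Unit
          &{stop,data} ↦ +{stop,data}  (&→⊕)
            • stop:
              end self-dual
            • data:
              X self-dual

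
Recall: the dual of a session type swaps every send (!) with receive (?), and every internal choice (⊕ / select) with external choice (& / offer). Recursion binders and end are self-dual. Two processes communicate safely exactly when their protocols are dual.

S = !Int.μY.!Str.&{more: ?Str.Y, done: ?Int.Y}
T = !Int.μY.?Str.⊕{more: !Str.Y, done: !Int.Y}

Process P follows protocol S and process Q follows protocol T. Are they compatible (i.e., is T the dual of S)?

NO

!Int | !Int  ✗ same direction on both sides — not dual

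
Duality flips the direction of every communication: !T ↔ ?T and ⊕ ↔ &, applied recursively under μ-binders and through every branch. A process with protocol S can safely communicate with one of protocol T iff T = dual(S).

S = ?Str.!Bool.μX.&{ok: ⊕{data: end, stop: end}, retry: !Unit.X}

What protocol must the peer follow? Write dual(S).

!Str.?Bool.μX.⊕{ok: &{data: end, stop: end}, retry: ?Unit.X}

?Str ↦ !Str
  !Bool ↦ ?Bool
    μX ↦ μX  (binder kept)
      &{ok,retry} ↦ ⊕{ok,retry}  (offer→select)
        • ok:
          ⊕{data,stop} ↦ &{data,stop}  (⊕→&)
            • data:
              end self-dual
            • stop:
              end self-dual
        • retry:
          !Unit ↦ ?Unit
            X self-dual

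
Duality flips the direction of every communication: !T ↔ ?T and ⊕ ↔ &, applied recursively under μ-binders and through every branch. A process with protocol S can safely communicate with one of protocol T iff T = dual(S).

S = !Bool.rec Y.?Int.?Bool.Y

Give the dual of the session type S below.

?Bool.rec Y.!Int.!Bool.Y

!Bool ↦ ?Bool
  rec Y ↦ rec Y  (binder kept)
    ?Int ↦ !Int
      ?Bool ↦ !Bool
        dual(Y) = Y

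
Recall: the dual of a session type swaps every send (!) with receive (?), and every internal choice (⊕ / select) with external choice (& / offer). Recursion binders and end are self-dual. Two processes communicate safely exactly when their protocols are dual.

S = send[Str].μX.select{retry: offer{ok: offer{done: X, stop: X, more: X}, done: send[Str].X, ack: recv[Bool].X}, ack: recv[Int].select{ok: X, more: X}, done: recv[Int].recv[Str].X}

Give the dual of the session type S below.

send[Str] = recv[Str]
  μX = μX  (binder kept)
    select{retry,ack,done} = offer{retry,ack,done}  (select→offer)
      case retry:
        offer{ok,done,ack} = select{ok,done,ack}  (&→⊕)
          case ok:
            offer{done,stop,more} = select{done,stop,more}  (&→⊕)
              case done:
                dual(X) = X
              case stop:
                dual(X) = X
              case more:
                dual(X) = X
          case done:
            send[Str] = recv[Str]
              dual(X) = X
          case ack:
            recv[Bool] = send[Bool]
              dual(X) = X
      case ack:
        recv[Int] = send[Int]
          select{ok,more} = offer{ok,more}  (select→offer)
            case ok:
              dual(X) = X
            case more:
              dual(X) = X
      case done:
        recv[Int] = send[Int]
          recv[Str] = send[Str]
            dual(X) = X

recv[Str].μX.offer{retry: select{ok: select{done: X, stop: X, more: X}, done: recv[Str].X, ack: send[Bool].X}, ack: send[Int].offer{ok: X, more: X}, done: send[Int].send[Str].X}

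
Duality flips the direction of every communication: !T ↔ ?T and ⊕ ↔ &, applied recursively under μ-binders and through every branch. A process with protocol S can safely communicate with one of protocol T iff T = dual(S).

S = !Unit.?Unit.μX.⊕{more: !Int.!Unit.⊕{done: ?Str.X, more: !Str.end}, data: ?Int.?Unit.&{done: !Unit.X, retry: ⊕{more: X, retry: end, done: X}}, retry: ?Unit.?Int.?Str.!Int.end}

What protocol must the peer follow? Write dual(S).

?Unit.!Unit.μX.&{more: ?Int.?Unit.&{done: !Str.X, more: ?Str.end}, data: !Int.!Unit.⊕{done: ?Unit.X, retry: &{more: X, retry: end, done: X}}, retry: !Unit.!Int.!Str.?Int.end}

!Unit = ?Unit
  ?Unit = !Unit
    μX = μX  (binder kept)
      ⊕{more,data,retry} = &{more,data,retry}  (internal→external)
        case more:
          !Int = ?Int
            !Unit = ?Unit
              ⊕{done,more} = &{done,more}  (internal→external)
                case done:
                  ?Str = !Str
                    X self-dual
                case more:
                  !Str = ?Str
                    end self-dual
        case data:
          ?Int = !Int
            ?Unit = !Unit
              &{done,retry} = ⊕{done,retry}  (&→⊕)
                case done:
                  !Unit = ?Unit
                    X self-dual
                case retry:
                  ⊕{more,retry,done} = &{more,retry,done}  (internal→external)
                    case more:
                      X self-dual
                    case retry:
                      end self-dual
                    case done:
                      X self-dual
        case retry:
          ?Unit = !Unit
            ?Int = !Int
              ?Str = !Str
                !Int = ?Int
                  end self-dual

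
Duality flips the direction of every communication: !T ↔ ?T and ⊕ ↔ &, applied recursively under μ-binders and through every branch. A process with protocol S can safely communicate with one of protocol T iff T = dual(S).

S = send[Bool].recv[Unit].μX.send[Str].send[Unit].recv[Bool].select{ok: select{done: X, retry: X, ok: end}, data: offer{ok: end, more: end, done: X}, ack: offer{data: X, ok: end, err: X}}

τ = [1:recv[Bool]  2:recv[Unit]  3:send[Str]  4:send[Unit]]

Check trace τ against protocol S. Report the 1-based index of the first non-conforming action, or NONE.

1

step 1: got recv[Bool], protocol expects send[Bool]  ✗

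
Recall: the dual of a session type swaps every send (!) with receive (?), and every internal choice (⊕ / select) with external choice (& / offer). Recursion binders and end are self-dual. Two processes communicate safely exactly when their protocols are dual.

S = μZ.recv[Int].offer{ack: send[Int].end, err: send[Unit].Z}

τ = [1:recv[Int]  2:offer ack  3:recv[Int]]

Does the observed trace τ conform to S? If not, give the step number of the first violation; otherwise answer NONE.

3

step 1: recv[Int]  ok  residual = offer{ack: send[Int].end, err: send[Unit].μZ.…}
step 2: offer ack  ok  residual = send[Int].end
step 3: got recv[Int], protocol expects send[Int]  ✗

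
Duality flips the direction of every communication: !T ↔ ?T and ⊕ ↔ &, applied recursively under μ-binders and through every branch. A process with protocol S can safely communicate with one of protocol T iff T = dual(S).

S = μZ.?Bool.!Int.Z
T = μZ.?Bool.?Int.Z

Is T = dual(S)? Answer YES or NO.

NO

μZ vs μZ  match (rec unchanged)
  ?Bool vs ?Bool  ✗ same direction on both sides — not dual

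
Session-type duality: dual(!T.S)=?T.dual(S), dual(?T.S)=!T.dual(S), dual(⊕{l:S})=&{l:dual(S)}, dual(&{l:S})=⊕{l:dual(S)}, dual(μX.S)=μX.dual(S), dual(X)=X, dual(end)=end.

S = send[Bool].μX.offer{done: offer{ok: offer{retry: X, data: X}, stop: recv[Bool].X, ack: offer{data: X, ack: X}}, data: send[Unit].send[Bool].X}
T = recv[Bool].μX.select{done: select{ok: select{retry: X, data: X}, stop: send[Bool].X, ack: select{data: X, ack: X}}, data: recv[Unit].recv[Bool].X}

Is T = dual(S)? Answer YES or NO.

send[Bool] ‖ recv[Bool]  ✓
  μX ‖ μX  ✓ (binder kept)
    offer{done,data} ‖ select{done,data}  ✓ label sets agree
      [done]
        offer{ok,stop,ack} ‖ select{ok,stop,ack}  ✓ label sets agree
          [ok]
            offer{retry,data} ‖ select{retry,data}  ✓ label sets agree
              [retry]
                X ‖ X  ✓
              [data]
                X ‖ X  ✓
          [stop]
            recv[Bool] ‖ send[Bool]  ✓
              X ‖ X  ✓
          [ack]
            offer{data,ack} ‖ select{data,ack}  ✓ label sets agree
              [data]
                X ‖ X  ✓
              [ack]
                X ‖ X  ✓
      [data]
        send[Unit] ‖ recv[Unit]  ✓
          send[Bool] ‖ recv[Bool]  ✓
            X ‖ X  ✓

YES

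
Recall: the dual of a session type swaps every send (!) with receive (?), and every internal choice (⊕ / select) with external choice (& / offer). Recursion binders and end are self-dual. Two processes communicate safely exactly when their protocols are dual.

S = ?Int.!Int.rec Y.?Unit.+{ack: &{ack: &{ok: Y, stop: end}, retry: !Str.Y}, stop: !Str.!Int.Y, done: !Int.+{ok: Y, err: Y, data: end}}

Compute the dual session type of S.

?Int ↦ !Int
  !Int ↦ ?Int
    rec Y ↦ rec Y  (rec unchanged)
      ?Unit ↦ !Unit
        +{ack,stop,done} ↦ &{ack,stop,done}  (internal→external)
          case ack:
            &{ack,retry} ↦ +{ack,retry}  (offer→select)
              case ack:
                &{ok,stop} ↦ +{ok,stop}  (offer→select)
                  case ok:
                    Y ↦ Y
                  case stop:
                    end ↦ end
              case retry:
                !Str ↦ ?Str
                  Y ↦ Y
          case stop:
            !Str ↦ ?Str
              !Int ↦ ?Int
                Y ↦ Y
          case done:
            !Int ↦ ?Int
              +{ok,err,data} ↦ &{ok,err,data}  (internal→external)
                case ok:
                  Y ↦ Y
                case err:
                  Y ↦ Y
                case data:
                  end ↦ end

!Int.?Int.rec Y.!Unit.&{ack: +{ack: +{ok: Y, stop: end}, retry: ?Str.Y}, stop: ?Str.?Int.Y, done: ?Int.&{ok: Y, err: Y, data: end}}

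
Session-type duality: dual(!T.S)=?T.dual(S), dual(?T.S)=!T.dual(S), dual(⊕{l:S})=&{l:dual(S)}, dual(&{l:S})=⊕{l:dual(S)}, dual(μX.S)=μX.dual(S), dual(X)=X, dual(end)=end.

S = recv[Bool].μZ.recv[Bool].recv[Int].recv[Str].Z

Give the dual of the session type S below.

send[Bool].μZ.send[Bool].send[Int].send[Str].Z

recv[Bool] → send[Bool]
  μZ → μZ  (binder kept)
    recv[Bool] → send[Bool]
      recv[Int] → send[Int]
        recv[Str] → send[Str]
          dual(Z) = Z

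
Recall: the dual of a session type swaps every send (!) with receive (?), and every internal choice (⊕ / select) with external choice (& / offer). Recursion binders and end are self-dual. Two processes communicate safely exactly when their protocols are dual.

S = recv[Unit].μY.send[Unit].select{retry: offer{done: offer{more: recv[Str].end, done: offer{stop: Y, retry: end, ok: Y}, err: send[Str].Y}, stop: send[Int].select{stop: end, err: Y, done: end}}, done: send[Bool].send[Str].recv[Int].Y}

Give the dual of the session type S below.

recv[Unit] = send[Unit]
  μY = μY  (binder kept)
    send[Unit] = recv[Unit]
      select{retry,done} = offer{retry,done}  (select→offer)
        case retry:
          offer{done,stop} = select{done,stop}  (&→⊕)
            case done:
              offer{more,done,err} = select{more,done,err}  (&→⊕)
                case more:
                  recv[Str] = send[Str]
                    dual(end) = end
                case done:
                  offer{stop,retry,ok} = select{stop,retry,ok}  (&→⊕)
                    case stop:
                      dual(Y) = Y
                    case retry:
                      dual(end) = end
                    case ok:
                      dual(Y) = Y
                case err:
                  send[Str] = recv[Str]
                    dual(Y) = Y
            case stop:
              send[Int] = recv[Int]
                select{stop,err,done} = offer{stop,err,done}  (select→offer)
                  case stop:
                    dual(end) = end
                  case err:
                    dual(Y) = Y
                  case done:
                    dual(end) = end
        case done:
          send[Bool] = recv[Bool]
            send[Str] = recv[Str]
              recv[Int] = send[Int]
                dual(Y) = Y

send[Unit].μY.recv[Unit].offer{retry: select{done: select{more: send[Str].end, done: select{stop: Y, retry: end, ok: Y}, err: recv[Str].Y}, stop: recv[Int].offer{stop: end, err: Y, done: end}}, done: recv[Bool].recv[Str].send[Int].Y}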